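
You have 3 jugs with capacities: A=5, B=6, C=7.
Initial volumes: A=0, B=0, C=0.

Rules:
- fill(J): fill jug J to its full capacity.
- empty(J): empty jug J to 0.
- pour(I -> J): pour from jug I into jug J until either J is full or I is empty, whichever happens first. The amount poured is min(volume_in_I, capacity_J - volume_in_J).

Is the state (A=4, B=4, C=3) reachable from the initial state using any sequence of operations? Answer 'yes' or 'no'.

BFS explored all 216 reachable states.
Reachable set includes: (0,0,0), (0,0,1), (0,0,2), (0,0,3), (0,0,4), (0,0,5), (0,0,6), (0,0,7), (0,1,0), (0,1,1), (0,1,2), (0,1,3) ...
Target (A=4, B=4, C=3) not in reachable set → no.

Answer: no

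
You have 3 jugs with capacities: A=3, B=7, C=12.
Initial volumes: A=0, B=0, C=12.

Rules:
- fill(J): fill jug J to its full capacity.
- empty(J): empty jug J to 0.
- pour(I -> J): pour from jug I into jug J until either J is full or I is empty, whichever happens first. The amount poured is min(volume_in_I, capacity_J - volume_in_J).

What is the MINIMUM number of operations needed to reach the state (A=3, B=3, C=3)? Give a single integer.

Answer: 5

Derivation:
BFS from (A=0, B=0, C=12). One shortest path:
  1. pour(C -> A) -> (A=3 B=0 C=9)
  2. empty(A) -> (A=0 B=0 C=9)
  3. pour(C -> A) -> (A=3 B=0 C=6)
  4. pour(A -> B) -> (A=0 B=3 C=6)
  5. pour(C -> A) -> (A=3 B=3 C=3)
Reached target in 5 moves.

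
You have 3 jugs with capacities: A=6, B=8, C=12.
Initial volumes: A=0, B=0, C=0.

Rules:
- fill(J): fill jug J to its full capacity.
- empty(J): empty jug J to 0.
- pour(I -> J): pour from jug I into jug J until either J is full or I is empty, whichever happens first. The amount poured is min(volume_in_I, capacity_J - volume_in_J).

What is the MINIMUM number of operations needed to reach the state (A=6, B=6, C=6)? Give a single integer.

Answer: 4

Derivation:
BFS from (A=0, B=0, C=0). One shortest path:
  1. fill(A) -> (A=6 B=0 C=0)
  2. fill(C) -> (A=6 B=0 C=12)
  3. pour(A -> B) -> (A=0 B=6 C=12)
  4. pour(C -> A) -> (A=6 B=6 C=6)
Reached target in 4 moves.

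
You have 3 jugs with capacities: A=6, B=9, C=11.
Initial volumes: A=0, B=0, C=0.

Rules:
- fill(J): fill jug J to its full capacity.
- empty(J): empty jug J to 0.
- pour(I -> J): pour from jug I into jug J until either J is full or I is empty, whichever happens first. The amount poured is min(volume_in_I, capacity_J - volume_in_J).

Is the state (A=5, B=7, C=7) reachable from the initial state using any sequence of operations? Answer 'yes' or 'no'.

BFS explored all 440 reachable states.
Reachable set includes: (0,0,0), (0,0,1), (0,0,2), (0,0,3), (0,0,4), (0,0,5), (0,0,6), (0,0,7), (0,0,8), (0,0,9), (0,0,10), (0,0,11) ...
Target (A=5, B=7, C=7) not in reachable set → no.

Answer: no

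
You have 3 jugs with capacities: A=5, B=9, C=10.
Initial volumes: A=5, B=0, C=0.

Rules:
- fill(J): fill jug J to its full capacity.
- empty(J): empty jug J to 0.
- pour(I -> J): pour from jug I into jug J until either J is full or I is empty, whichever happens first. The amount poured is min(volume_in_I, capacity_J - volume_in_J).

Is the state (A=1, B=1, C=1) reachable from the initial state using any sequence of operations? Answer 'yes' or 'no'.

BFS explored all 372 reachable states.
Reachable set includes: (0,0,0), (0,0,1), (0,0,2), (0,0,3), (0,0,4), (0,0,5), (0,0,6), (0,0,7), (0,0,8), (0,0,9), (0,0,10), (0,1,0) ...
Target (A=1, B=1, C=1) not in reachable set → no.

Answer: no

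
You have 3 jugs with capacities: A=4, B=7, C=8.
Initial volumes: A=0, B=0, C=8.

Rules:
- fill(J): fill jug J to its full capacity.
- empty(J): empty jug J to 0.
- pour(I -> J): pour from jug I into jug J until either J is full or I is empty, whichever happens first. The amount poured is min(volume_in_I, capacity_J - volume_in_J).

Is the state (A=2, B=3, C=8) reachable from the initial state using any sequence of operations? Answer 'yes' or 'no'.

BFS from (A=0, B=0, C=8):
  1. fill(A) -> (A=4 B=0 C=8)
  2. pour(A -> B) -> (A=0 B=4 C=8)
  3. pour(C -> B) -> (A=0 B=7 C=5)
  4. empty(B) -> (A=0 B=0 C=5)
  5. pour(C -> B) -> (A=0 B=5 C=0)
  6. fill(C) -> (A=0 B=5 C=8)
  7. pour(C -> A) -> (A=4 B=5 C=4)
  8. pour(A -> B) -> (A=2 B=7 C=4)
  9. pour(B -> C) -> (A=2 B=3 C=8)
Target reached → yes.

Answer: yes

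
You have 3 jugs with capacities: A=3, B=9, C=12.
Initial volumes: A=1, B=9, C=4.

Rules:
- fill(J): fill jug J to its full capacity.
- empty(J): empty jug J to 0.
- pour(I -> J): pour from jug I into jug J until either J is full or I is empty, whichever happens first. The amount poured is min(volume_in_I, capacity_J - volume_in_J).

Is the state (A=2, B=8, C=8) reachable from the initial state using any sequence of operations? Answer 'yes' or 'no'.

BFS explored all 230 reachable states.
Reachable set includes: (0,0,0), (0,0,1), (0,0,2), (0,0,3), (0,0,4), (0,0,5), (0,0,6), (0,0,7), (0,0,8), (0,0,9), (0,0,10), (0,0,11) ...
Target (A=2, B=8, C=8) not in reachable set → no.

Answer: no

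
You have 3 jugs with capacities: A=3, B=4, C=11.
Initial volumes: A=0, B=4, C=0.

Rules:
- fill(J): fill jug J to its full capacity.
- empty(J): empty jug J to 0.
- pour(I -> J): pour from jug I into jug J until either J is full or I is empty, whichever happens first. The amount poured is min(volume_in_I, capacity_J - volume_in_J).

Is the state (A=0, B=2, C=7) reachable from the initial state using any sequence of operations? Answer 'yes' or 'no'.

Answer: yes

Derivation:
BFS from (A=0, B=4, C=0):
  1. fill(C) -> (A=0 B=4 C=11)
  2. pour(B -> A) -> (A=3 B=1 C=11)
  3. empty(A) -> (A=0 B=1 C=11)
  4. pour(B -> A) -> (A=1 B=0 C=11)
  5. pour(C -> B) -> (A=1 B=4 C=7)
  6. pour(B -> A) -> (A=3 B=2 C=7)
  7. empty(A) -> (A=0 B=2 C=7)
Target reached → yes.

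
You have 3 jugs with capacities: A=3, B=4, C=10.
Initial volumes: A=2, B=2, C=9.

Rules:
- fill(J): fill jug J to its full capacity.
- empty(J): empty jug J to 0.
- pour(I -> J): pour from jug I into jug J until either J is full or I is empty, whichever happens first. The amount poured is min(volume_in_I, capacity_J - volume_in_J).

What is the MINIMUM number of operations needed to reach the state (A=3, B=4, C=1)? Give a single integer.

Answer: 4

Derivation:
BFS from (A=2, B=2, C=9). One shortest path:
  1. empty(C) -> (A=2 B=2 C=0)
  2. pour(B -> A) -> (A=3 B=1 C=0)
  3. pour(B -> C) -> (A=3 B=0 C=1)
  4. fill(B) -> (A=3 B=4 C=1)
Reached target in 4 moves.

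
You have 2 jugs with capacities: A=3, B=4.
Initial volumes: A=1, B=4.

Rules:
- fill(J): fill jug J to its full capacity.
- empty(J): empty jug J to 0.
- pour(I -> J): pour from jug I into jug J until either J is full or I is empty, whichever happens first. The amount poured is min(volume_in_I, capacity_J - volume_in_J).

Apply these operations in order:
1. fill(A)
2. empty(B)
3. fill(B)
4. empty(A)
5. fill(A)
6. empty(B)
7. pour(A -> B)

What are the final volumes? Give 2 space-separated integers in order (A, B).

Step 1: fill(A) -> (A=3 B=4)
Step 2: empty(B) -> (A=3 B=0)
Step 3: fill(B) -> (A=3 B=4)
Step 4: empty(A) -> (A=0 B=4)
Step 5: fill(A) -> (A=3 B=4)
Step 6: empty(B) -> (A=3 B=0)
Step 7: pour(A -> B) -> (A=0 B=3)

Answer: 0 3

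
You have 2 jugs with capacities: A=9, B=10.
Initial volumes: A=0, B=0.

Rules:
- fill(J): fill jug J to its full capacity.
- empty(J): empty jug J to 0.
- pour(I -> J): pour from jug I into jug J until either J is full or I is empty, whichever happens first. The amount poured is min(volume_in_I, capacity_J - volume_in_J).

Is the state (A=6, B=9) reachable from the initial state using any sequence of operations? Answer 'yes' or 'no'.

Answer: no

Derivation:
BFS explored all 38 reachable states.
Reachable set includes: (0,0), (0,1), (0,2), (0,3), (0,4), (0,5), (0,6), (0,7), (0,8), (0,9), (0,10), (1,0) ...
Target (A=6, B=9) not in reachable set → no.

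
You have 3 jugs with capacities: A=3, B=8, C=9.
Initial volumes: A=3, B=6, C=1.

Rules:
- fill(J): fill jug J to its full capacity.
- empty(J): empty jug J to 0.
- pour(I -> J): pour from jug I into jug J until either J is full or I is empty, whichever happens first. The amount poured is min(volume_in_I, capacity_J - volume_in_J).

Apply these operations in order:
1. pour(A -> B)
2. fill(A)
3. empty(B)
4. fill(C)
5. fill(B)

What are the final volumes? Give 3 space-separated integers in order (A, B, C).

Step 1: pour(A -> B) -> (A=1 B=8 C=1)
Step 2: fill(A) -> (A=3 B=8 C=1)
Step 3: empty(B) -> (A=3 B=0 C=1)
Step 4: fill(C) -> (A=3 B=0 C=9)
Step 5: fill(B) -> (A=3 B=8 C=9)

Answer: 3 8 9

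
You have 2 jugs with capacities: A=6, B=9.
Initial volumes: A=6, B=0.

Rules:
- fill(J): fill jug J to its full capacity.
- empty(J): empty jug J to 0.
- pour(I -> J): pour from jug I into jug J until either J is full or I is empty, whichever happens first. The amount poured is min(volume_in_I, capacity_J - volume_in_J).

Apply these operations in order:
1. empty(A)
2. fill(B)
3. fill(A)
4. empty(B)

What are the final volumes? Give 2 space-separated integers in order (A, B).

Answer: 6 0

Derivation:
Step 1: empty(A) -> (A=0 B=0)
Step 2: fill(B) -> (A=0 B=9)
Step 3: fill(A) -> (A=6 B=9)
Step 4: empty(B) -> (A=6 B=0)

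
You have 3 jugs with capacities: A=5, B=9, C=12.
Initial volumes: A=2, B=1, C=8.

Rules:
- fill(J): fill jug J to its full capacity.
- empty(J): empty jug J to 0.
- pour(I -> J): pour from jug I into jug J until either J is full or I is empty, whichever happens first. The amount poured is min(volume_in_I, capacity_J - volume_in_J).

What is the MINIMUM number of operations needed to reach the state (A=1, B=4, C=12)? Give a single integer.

Answer: 4

Derivation:
BFS from (A=2, B=1, C=8). One shortest path:
  1. empty(A) -> (A=0 B=1 C=8)
  2. fill(B) -> (A=0 B=9 C=8)
  3. pour(B -> A) -> (A=5 B=4 C=8)
  4. pour(A -> C) -> (A=1 B=4 C=12)
Reached target in 4 moves.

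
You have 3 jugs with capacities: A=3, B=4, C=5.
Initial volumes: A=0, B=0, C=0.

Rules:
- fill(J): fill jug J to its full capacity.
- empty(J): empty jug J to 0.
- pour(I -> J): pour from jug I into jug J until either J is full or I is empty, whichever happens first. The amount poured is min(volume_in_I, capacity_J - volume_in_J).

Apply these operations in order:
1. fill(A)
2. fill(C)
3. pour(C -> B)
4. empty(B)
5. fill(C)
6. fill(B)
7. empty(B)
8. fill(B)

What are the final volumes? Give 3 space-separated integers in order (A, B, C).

Answer: 3 4 5

Derivation:
Step 1: fill(A) -> (A=3 B=0 C=0)
Step 2: fill(C) -> (A=3 B=0 C=5)
Step 3: pour(C -> B) -> (A=3 B=4 C=1)
Step 4: empty(B) -> (A=3 B=0 C=1)
Step 5: fill(C) -> (A=3 B=0 C=5)
Step 6: fill(B) -> (A=3 B=4 C=5)
Step 7: empty(B) -> (A=3 B=0 C=5)
Step 8: fill(B) -> (A=3 B=4 C=5)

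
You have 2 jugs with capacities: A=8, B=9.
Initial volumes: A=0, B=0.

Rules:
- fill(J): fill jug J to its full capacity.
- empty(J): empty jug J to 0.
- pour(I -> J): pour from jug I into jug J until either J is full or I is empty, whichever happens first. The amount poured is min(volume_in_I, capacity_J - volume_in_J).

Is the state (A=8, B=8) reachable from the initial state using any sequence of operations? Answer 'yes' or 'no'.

Answer: yes

Derivation:
BFS from (A=0, B=0):
  1. fill(A) -> (A=8 B=0)
  2. pour(A -> B) -> (A=0 B=8)
  3. fill(A) -> (A=8 B=8)
Target reached → yes.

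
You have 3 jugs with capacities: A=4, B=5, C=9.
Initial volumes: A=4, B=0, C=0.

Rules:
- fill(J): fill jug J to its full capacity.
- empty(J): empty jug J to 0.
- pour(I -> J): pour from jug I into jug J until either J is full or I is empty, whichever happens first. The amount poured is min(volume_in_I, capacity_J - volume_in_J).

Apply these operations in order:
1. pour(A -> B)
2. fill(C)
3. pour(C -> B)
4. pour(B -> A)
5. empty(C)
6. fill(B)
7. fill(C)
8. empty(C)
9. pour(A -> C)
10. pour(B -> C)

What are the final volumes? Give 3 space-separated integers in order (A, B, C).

Step 1: pour(A -> B) -> (A=0 B=4 C=0)
Step 2: fill(C) -> (A=0 B=4 C=9)
Step 3: pour(C -> B) -> (A=0 B=5 C=8)
Step 4: pour(B -> A) -> (A=4 B=1 C=8)
Step 5: empty(C) -> (A=4 B=1 C=0)
Step 6: fill(B) -> (A=4 B=5 C=0)
Step 7: fill(C) -> (A=4 B=5 C=9)
Step 8: empty(C) -> (A=4 B=5 C=0)
Step 9: pour(A -> C) -> (A=0 B=5 C=4)
Step 10: pour(B -> C) -> (A=0 B=0 C=9)

Answer: 0 0 9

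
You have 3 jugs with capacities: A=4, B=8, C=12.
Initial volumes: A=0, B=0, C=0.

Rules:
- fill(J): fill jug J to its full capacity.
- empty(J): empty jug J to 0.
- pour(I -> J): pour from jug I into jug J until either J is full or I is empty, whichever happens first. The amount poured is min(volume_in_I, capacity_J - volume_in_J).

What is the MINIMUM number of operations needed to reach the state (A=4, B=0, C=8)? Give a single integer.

Answer: 2

Derivation:
BFS from (A=0, B=0, C=0). One shortest path:
  1. fill(C) -> (A=0 B=0 C=12)
  2. pour(C -> A) -> (A=4 B=0 C=8)
Reached target in 2 moves.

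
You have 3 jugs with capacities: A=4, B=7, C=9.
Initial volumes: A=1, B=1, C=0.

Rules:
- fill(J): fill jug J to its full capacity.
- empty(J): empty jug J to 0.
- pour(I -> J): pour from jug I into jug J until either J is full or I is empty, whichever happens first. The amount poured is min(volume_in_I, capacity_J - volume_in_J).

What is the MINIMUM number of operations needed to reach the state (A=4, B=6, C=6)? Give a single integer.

BFS from (A=1, B=1, C=0). One shortest path:
  1. pour(B -> C) -> (A=1 B=0 C=1)
  2. fill(B) -> (A=1 B=7 C=1)
  3. pour(B -> C) -> (A=1 B=0 C=8)
  4. fill(B) -> (A=1 B=7 C=8)
  5. pour(B -> C) -> (A=1 B=6 C=9)
  6. pour(C -> A) -> (A=4 B=6 C=6)
Reached target in 6 moves.

Answer: 6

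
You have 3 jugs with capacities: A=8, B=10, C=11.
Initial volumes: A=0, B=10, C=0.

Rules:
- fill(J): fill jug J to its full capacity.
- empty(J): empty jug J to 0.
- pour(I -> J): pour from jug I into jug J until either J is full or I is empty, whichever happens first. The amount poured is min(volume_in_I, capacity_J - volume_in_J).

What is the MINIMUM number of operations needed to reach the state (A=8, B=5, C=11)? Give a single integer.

Answer: 6

Derivation:
BFS from (A=0, B=10, C=0). One shortest path:
  1. fill(C) -> (A=0 B=10 C=11)
  2. pour(B -> A) -> (A=8 B=2 C=11)
  3. empty(A) -> (A=0 B=2 C=11)
  4. pour(C -> A) -> (A=8 B=2 C=3)
  5. pour(C -> B) -> (A=8 B=5 C=0)
  6. fill(C) -> (A=8 B=5 C=11)
Reached target in 6 moves.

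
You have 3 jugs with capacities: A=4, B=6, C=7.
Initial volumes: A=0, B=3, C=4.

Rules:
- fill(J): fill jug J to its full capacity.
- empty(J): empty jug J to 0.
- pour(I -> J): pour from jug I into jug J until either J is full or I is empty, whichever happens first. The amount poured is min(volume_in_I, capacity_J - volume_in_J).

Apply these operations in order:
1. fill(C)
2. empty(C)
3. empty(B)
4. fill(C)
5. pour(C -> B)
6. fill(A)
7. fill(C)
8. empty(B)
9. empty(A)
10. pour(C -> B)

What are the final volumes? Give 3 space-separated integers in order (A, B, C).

Answer: 0 6 1

Derivation:
Step 1: fill(C) -> (A=0 B=3 C=7)
Step 2: empty(C) -> (A=0 B=3 C=0)
Step 3: empty(B) -> (A=0 B=0 C=0)
Step 4: fill(C) -> (A=0 B=0 C=7)
Step 5: pour(C -> B) -> (A=0 B=6 C=1)
Step 6: fill(A) -> (A=4 B=6 C=1)
Step 7: fill(C) -> (A=4 B=6 C=7)
Step 8: empty(B) -> (A=4 B=0 C=7)
Step 9: empty(A) -> (A=0 B=0 C=7)
Step 10: pour(C -> B) -> (A=0 B=6 C=1)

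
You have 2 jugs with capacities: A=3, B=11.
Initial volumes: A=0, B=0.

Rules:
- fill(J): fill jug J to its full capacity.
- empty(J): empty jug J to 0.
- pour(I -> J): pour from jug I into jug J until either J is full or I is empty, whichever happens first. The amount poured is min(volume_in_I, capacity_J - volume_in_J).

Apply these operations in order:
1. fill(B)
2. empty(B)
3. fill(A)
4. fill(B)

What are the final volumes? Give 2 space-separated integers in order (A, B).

Answer: 3 11

Derivation:
Step 1: fill(B) -> (A=0 B=11)
Step 2: empty(B) -> (A=0 B=0)
Step 3: fill(A) -> (A=3 B=0)
Step 4: fill(B) -> (A=3 B=11)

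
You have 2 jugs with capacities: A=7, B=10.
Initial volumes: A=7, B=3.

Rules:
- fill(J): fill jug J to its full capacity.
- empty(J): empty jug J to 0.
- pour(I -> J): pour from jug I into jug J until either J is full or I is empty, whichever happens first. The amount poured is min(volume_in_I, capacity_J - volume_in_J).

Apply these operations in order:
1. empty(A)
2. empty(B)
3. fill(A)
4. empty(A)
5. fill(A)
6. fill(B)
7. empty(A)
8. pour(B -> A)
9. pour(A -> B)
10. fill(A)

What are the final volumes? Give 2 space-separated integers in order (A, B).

Answer: 7 10

Derivation:
Step 1: empty(A) -> (A=0 B=3)
Step 2: empty(B) -> (A=0 B=0)
Step 3: fill(A) -> (A=7 B=0)
Step 4: empty(A) -> (A=0 B=0)
Step 5: fill(A) -> (A=7 B=0)
Step 6: fill(B) -> (A=7 B=10)
Step 7: empty(A) -> (A=0 B=10)
Step 8: pour(B -> A) -> (A=7 B=3)
Step 9: pour(A -> B) -> (A=0 B=10)
Step 10: fill(A) -> (A=7 B=10)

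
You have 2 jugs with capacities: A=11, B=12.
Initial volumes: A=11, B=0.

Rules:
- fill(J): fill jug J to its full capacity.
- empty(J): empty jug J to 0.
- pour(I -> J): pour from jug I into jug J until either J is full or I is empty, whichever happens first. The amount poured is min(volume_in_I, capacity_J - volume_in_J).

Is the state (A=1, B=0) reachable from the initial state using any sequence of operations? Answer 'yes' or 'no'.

BFS from (A=11, B=0):
  1. empty(A) -> (A=0 B=0)
  2. fill(B) -> (A=0 B=12)
  3. pour(B -> A) -> (A=11 B=1)
  4. empty(A) -> (A=0 B=1)
  5. pour(B -> A) -> (A=1 B=0)
Target reached → yes.

Answer: yes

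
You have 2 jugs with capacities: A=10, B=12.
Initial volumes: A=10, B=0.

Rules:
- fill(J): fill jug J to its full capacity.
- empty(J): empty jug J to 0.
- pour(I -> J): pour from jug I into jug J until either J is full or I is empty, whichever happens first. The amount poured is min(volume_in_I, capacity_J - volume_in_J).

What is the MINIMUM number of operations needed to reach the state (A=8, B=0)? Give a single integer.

BFS from (A=10, B=0). One shortest path:
  1. pour(A -> B) -> (A=0 B=10)
  2. fill(A) -> (A=10 B=10)
  3. pour(A -> B) -> (A=8 B=12)
  4. empty(B) -> (A=8 B=0)
Reached target in 4 moves.

Answer: 4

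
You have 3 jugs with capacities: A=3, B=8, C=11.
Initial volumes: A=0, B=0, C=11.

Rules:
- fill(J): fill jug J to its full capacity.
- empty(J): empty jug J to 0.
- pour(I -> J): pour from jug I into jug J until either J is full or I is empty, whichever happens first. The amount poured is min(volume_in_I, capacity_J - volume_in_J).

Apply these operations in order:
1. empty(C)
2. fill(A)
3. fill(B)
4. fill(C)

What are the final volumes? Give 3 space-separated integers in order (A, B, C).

Answer: 3 8 11

Derivation:
Step 1: empty(C) -> (A=0 B=0 C=0)
Step 2: fill(A) -> (A=3 B=0 C=0)
Step 3: fill(B) -> (A=3 B=8 C=0)
Step 4: fill(C) -> (A=3 B=8 C=11)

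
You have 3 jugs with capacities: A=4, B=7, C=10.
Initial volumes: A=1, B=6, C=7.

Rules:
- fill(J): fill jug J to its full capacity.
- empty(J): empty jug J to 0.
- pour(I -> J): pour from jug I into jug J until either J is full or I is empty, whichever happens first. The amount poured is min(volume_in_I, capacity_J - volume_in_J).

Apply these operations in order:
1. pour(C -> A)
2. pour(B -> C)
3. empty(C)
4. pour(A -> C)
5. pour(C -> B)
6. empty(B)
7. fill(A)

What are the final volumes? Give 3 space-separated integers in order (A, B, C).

Answer: 4 0 0

Derivation:
Step 1: pour(C -> A) -> (A=4 B=6 C=4)
Step 2: pour(B -> C) -> (A=4 B=0 C=10)
Step 3: empty(C) -> (A=4 B=0 C=0)
Step 4: pour(A -> C) -> (A=0 B=0 C=4)
Step 5: pour(C -> B) -> (A=0 B=4 C=0)
Step 6: empty(B) -> (A=0 B=0 C=0)
Step 7: fill(A) -> (A=4 B=0 C=0)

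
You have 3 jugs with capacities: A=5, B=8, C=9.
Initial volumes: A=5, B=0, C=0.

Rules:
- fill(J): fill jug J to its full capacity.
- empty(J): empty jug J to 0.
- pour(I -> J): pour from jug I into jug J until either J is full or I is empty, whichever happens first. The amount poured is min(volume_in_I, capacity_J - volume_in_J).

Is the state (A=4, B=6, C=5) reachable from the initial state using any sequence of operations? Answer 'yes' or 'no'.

BFS explored all 316 reachable states.
Reachable set includes: (0,0,0), (0,0,1), (0,0,2), (0,0,3), (0,0,4), (0,0,5), (0,0,6), (0,0,7), (0,0,8), (0,0,9), (0,1,0), (0,1,1) ...
Target (A=4, B=6, C=5) not in reachable set → no.

Answer: no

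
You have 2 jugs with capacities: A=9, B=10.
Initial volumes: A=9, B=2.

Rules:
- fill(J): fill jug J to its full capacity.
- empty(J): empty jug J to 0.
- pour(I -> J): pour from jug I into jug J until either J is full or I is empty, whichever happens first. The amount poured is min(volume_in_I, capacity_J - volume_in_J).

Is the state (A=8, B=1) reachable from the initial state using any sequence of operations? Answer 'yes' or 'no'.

Answer: no

Derivation:
BFS explored all 38 reachable states.
Reachable set includes: (0,0), (0,1), (0,2), (0,3), (0,4), (0,5), (0,6), (0,7), (0,8), (0,9), (0,10), (1,0) ...
Target (A=8, B=1) not in reachable set → no.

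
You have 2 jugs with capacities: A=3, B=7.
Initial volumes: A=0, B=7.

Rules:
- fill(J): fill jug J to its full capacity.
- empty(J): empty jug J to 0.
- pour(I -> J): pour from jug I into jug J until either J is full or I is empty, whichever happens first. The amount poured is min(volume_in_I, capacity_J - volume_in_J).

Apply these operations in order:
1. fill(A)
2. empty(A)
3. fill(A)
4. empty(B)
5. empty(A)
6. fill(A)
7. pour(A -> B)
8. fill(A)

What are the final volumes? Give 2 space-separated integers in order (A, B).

Answer: 3 3

Derivation:
Step 1: fill(A) -> (A=3 B=7)
Step 2: empty(A) -> (A=0 B=7)
Step 3: fill(A) -> (A=3 B=7)
Step 4: empty(B) -> (A=3 B=0)
Step 5: empty(A) -> (A=0 B=0)
Step 6: fill(A) -> (A=3 B=0)
Step 7: pour(A -> B) -> (A=0 B=3)
Step 8: fill(A) -> (A=3 B=3)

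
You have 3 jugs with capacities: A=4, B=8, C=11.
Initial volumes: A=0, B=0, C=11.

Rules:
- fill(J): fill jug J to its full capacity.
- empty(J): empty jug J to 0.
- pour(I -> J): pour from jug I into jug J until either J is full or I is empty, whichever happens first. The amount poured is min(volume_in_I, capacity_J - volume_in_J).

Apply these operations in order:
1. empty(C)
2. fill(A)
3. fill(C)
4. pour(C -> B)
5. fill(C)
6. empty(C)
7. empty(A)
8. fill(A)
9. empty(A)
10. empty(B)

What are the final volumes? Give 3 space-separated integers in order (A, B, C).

Step 1: empty(C) -> (A=0 B=0 C=0)
Step 2: fill(A) -> (A=4 B=0 C=0)
Step 3: fill(C) -> (A=4 B=0 C=11)
Step 4: pour(C -> B) -> (A=4 B=8 C=3)
Step 5: fill(C) -> (A=4 B=8 C=11)
Step 6: empty(C) -> (A=4 B=8 C=0)
Step 7: empty(A) -> (A=0 B=8 C=0)
Step 8: fill(A) -> (A=4 B=8 C=0)
Step 9: empty(A) -> (A=0 B=8 C=0)
Step 10: empty(B) -> (A=0 B=0 C=0)

Answer: 0 0 0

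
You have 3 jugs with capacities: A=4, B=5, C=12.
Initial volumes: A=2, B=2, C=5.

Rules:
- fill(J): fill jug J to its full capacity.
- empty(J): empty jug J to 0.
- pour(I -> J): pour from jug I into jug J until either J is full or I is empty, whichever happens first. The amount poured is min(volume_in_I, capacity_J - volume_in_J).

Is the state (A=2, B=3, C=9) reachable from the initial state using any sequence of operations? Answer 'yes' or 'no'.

Answer: no

Derivation:
BFS explored all 259 reachable states.
Reachable set includes: (0,0,0), (0,0,1), (0,0,2), (0,0,3), (0,0,4), (0,0,5), (0,0,6), (0,0,7), (0,0,8), (0,0,9), (0,0,10), (0,0,11) ...
Target (A=2, B=3, C=9) not in reachable set → no.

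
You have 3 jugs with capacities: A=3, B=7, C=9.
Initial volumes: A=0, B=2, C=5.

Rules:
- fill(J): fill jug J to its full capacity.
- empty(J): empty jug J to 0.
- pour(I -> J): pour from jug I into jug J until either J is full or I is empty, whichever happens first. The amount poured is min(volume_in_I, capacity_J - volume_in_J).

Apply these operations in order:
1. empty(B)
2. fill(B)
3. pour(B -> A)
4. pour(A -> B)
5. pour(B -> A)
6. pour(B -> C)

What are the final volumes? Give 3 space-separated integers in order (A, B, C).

Step 1: empty(B) -> (A=0 B=0 C=5)
Step 2: fill(B) -> (A=0 B=7 C=5)
Step 3: pour(B -> A) -> (A=3 B=4 C=5)
Step 4: pour(A -> B) -> (A=0 B=7 C=5)
Step 5: pour(B -> A) -> (A=3 B=4 C=5)
Step 6: pour(B -> C) -> (A=3 B=0 C=9)

Answer: 3 0 9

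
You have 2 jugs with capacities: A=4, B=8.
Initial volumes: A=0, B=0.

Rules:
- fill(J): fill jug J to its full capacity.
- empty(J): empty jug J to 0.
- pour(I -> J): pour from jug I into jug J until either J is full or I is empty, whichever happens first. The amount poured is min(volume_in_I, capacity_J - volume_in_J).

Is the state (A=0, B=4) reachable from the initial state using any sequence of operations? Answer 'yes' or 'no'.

Answer: yes

Derivation:
BFS from (A=0, B=0):
  1. fill(A) -> (A=4 B=0)
  2. pour(A -> B) -> (A=0 B=4)
Target reached → yes.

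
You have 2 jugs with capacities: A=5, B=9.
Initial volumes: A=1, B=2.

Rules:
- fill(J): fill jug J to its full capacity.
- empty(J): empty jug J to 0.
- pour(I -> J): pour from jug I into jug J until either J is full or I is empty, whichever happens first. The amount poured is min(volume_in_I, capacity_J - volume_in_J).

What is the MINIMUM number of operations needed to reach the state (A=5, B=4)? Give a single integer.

BFS from (A=1, B=2). One shortest path:
  1. empty(A) -> (A=0 B=2)
  2. fill(B) -> (A=0 B=9)
  3. pour(B -> A) -> (A=5 B=4)
Reached target in 3 moves.

Answer: 3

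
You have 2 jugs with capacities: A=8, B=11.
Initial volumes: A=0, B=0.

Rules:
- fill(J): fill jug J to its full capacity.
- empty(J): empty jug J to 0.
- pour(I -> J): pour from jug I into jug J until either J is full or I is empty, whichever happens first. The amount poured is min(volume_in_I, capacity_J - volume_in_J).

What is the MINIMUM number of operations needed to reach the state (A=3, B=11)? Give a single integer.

Answer: 5

Derivation:
BFS from (A=0, B=0). One shortest path:
  1. fill(B) -> (A=0 B=11)
  2. pour(B -> A) -> (A=8 B=3)
  3. empty(A) -> (A=0 B=3)
  4. pour(B -> A) -> (A=3 B=0)
  5. fill(B) -> (A=3 B=11)
Reached target in 5 moves.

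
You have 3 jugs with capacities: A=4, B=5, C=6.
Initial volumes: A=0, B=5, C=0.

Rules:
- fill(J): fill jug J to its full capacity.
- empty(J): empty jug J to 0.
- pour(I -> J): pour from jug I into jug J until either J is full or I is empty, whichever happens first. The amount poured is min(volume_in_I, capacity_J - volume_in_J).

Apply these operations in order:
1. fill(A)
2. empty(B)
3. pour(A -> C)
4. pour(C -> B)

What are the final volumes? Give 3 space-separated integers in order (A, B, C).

Step 1: fill(A) -> (A=4 B=5 C=0)
Step 2: empty(B) -> (A=4 B=0 C=0)
Step 3: pour(A -> C) -> (A=0 B=0 C=4)
Step 4: pour(C -> B) -> (A=0 B=4 C=0)

Answer: 0 4 0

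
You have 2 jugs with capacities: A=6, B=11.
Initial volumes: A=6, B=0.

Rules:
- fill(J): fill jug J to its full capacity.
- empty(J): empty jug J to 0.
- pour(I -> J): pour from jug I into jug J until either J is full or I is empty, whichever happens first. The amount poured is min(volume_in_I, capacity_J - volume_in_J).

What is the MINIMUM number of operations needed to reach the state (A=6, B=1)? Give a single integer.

Answer: 6

Derivation:
BFS from (A=6, B=0). One shortest path:
  1. pour(A -> B) -> (A=0 B=6)
  2. fill(A) -> (A=6 B=6)
  3. pour(A -> B) -> (A=1 B=11)
  4. empty(B) -> (A=1 B=0)
  5. pour(A -> B) -> (A=0 B=1)
  6. fill(A) -> (A=6 B=1)
Reached target in 6 moves.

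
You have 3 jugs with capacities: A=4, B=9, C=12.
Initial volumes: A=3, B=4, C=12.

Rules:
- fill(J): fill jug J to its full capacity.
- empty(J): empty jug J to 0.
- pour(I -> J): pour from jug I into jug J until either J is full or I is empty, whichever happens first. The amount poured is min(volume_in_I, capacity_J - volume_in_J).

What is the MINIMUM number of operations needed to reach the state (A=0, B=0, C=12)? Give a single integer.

Answer: 2

Derivation:
BFS from (A=3, B=4, C=12). One shortest path:
  1. empty(A) -> (A=0 B=4 C=12)
  2. empty(B) -> (A=0 B=0 C=12)
Reached target in 2 moves.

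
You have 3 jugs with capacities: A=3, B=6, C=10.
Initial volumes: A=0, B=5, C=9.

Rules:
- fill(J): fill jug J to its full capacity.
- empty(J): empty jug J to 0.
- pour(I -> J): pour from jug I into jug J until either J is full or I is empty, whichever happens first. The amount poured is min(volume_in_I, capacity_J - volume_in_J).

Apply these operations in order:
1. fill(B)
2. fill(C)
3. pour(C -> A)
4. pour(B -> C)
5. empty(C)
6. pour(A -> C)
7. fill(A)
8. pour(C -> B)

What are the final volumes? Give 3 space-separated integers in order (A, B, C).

Step 1: fill(B) -> (A=0 B=6 C=9)
Step 2: fill(C) -> (A=0 B=6 C=10)
Step 3: pour(C -> A) -> (A=3 B=6 C=7)
Step 4: pour(B -> C) -> (A=3 B=3 C=10)
Step 5: empty(C) -> (A=3 B=3 C=0)
Step 6: pour(A -> C) -> (A=0 B=3 C=3)
Step 7: fill(A) -> (A=3 B=3 C=3)
Step 8: pour(C -> B) -> (A=3 B=6 C=0)

Answer: 3 6 0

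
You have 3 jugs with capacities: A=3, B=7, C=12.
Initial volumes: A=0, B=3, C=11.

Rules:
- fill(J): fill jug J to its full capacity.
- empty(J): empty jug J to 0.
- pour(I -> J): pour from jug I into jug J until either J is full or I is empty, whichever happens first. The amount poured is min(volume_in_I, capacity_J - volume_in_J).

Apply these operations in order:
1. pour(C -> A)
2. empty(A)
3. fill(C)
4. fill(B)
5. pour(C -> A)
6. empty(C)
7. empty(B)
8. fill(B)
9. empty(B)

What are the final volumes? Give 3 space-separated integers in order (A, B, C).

Answer: 3 0 0

Derivation:
Step 1: pour(C -> A) -> (A=3 B=3 C=8)
Step 2: empty(A) -> (A=0 B=3 C=8)
Step 3: fill(C) -> (A=0 B=3 C=12)
Step 4: fill(B) -> (A=0 B=7 C=12)
Step 5: pour(C -> A) -> (A=3 B=7 C=9)
Step 6: empty(C) -> (A=3 B=7 C=0)
Step 7: empty(B) -> (A=3 B=0 C=0)
Step 8: fill(B) -> (A=3 B=7 C=0)
Step 9: empty(B) -> (A=3 B=0 C=0)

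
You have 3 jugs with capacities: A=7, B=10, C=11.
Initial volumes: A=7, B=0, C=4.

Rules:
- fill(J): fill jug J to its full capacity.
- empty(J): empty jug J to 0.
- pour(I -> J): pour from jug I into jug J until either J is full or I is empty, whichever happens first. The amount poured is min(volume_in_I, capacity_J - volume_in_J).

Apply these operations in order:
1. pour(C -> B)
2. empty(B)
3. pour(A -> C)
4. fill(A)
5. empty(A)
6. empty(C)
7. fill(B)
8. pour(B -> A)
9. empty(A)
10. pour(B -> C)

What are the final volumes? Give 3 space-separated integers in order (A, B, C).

Step 1: pour(C -> B) -> (A=7 B=4 C=0)
Step 2: empty(B) -> (A=7 B=0 C=0)
Step 3: pour(A -> C) -> (A=0 B=0 C=7)
Step 4: fill(A) -> (A=7 B=0 C=7)
Step 5: empty(A) -> (A=0 B=0 C=7)
Step 6: empty(C) -> (A=0 B=0 C=0)
Step 7: fill(B) -> (A=0 B=10 C=0)
Step 8: pour(B -> A) -> (A=7 B=3 C=0)
Step 9: empty(A) -> (A=0 B=3 C=0)
Step 10: pour(B -> C) -> (A=0 B=0 C=3)

Answer: 0 0 3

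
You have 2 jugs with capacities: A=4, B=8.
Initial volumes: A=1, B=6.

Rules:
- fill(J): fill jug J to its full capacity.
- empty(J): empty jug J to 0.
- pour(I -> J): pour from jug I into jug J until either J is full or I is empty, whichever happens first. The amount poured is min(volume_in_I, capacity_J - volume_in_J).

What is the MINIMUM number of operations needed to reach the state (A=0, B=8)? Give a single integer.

BFS from (A=1, B=6). One shortest path:
  1. empty(A) -> (A=0 B=6)
  2. fill(B) -> (A=0 B=8)
Reached target in 2 moves.

Answer: 2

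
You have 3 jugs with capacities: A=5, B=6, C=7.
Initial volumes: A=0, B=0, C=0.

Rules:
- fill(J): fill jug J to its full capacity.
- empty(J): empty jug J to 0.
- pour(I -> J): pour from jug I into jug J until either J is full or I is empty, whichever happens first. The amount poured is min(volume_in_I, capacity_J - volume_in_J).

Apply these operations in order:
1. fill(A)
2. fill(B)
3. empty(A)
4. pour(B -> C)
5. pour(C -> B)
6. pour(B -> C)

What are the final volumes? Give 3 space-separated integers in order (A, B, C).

Answer: 0 0 6

Derivation:
Step 1: fill(A) -> (A=5 B=0 C=0)
Step 2: fill(B) -> (A=5 B=6 C=0)
Step 3: empty(A) -> (A=0 B=6 C=0)
Step 4: pour(B -> C) -> (A=0 B=0 C=6)
Step 5: pour(C -> B) -> (A=0 B=6 C=0)
Step 6: pour(B -> C) -> (A=0 B=0 C=6)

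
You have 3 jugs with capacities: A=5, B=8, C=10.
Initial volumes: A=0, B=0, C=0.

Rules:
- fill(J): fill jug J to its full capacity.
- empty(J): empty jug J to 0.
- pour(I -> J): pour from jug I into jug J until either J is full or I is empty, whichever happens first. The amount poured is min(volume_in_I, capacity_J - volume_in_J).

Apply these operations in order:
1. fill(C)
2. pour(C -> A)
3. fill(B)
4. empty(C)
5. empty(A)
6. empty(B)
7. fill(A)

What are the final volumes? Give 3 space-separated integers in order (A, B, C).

Step 1: fill(C) -> (A=0 B=0 C=10)
Step 2: pour(C -> A) -> (A=5 B=0 C=5)
Step 3: fill(B) -> (A=5 B=8 C=5)
Step 4: empty(C) -> (A=5 B=8 C=0)
Step 5: empty(A) -> (A=0 B=8 C=0)
Step 6: empty(B) -> (A=0 B=0 C=0)
Step 7: fill(A) -> (A=5 B=0 C=0)

Answer: 5 0 0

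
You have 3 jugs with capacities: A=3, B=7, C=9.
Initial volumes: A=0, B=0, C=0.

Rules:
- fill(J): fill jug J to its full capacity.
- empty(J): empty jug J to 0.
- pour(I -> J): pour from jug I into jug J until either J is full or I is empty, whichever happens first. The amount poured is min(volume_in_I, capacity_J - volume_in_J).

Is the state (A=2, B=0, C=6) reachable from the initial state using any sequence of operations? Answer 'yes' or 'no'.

Answer: yes

Derivation:
BFS from (A=0, B=0, C=0):
  1. fill(A) -> (A=3 B=0 C=0)
  2. fill(C) -> (A=3 B=0 C=9)
  3. pour(A -> B) -> (A=0 B=3 C=9)
  4. fill(A) -> (A=3 B=3 C=9)
  5. pour(A -> B) -> (A=0 B=6 C=9)
  6. pour(C -> A) -> (A=3 B=6 C=6)
  7. pour(A -> B) -> (A=2 B=7 C=6)
  8. empty(B) -> (A=2 B=0 C=6)
Target reached → yes.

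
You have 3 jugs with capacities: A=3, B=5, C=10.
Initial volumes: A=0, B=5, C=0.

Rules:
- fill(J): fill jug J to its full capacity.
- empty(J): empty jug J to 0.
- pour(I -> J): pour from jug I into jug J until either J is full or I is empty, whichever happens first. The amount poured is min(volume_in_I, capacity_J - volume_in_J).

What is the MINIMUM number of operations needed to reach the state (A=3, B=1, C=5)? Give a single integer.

BFS from (A=0, B=5, C=0). One shortest path:
  1. fill(A) -> (A=3 B=5 C=0)
  2. empty(B) -> (A=3 B=0 C=0)
  3. pour(A -> B) -> (A=0 B=3 C=0)
  4. fill(A) -> (A=3 B=3 C=0)
  5. pour(A -> B) -> (A=1 B=5 C=0)
  6. pour(B -> C) -> (A=1 B=0 C=5)
  7. pour(A -> B) -> (A=0 B=1 C=5)
  8. fill(A) -> (A=3 B=1 C=5)
Reached target in 8 moves.

Answer: 8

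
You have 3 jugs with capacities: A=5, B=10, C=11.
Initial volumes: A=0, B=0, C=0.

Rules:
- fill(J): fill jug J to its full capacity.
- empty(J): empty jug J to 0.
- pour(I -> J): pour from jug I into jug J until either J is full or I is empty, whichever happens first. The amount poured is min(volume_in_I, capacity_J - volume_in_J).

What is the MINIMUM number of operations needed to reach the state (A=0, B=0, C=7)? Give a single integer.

Answer: 7

Derivation:
BFS from (A=0, B=0, C=0). One shortest path:
  1. fill(C) -> (A=0 B=0 C=11)
  2. pour(C -> A) -> (A=5 B=0 C=6)
  3. empty(A) -> (A=0 B=0 C=6)
  4. pour(C -> B) -> (A=0 B=6 C=0)
  5. fill(C) -> (A=0 B=6 C=11)
  6. pour(C -> B) -> (A=0 B=10 C=7)
  7. empty(B) -> (A=0 B=0 C=7)
Reached target in 7 moves.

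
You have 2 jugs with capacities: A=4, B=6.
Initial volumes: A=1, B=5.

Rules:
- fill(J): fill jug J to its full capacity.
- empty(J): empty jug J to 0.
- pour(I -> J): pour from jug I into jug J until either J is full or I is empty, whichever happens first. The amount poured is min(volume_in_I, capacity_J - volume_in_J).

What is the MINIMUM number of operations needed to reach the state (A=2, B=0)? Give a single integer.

BFS from (A=1, B=5). One shortest path:
  1. pour(B -> A) -> (A=4 B=2)
  2. empty(A) -> (A=0 B=2)
  3. pour(B -> A) -> (A=2 B=0)
Reached target in 3 moves.

Answer: 3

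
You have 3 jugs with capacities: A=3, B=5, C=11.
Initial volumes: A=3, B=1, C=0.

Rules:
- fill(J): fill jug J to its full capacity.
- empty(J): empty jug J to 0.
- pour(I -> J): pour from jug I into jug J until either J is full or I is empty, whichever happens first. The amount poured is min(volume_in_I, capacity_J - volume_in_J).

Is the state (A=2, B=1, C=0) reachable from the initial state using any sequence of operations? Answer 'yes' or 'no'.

Answer: yes

Derivation:
BFS from (A=3, B=1, C=0):
  1. empty(A) -> (A=0 B=1 C=0)
  2. pour(B -> C) -> (A=0 B=0 C=1)
  3. fill(B) -> (A=0 B=5 C=1)
  4. pour(B -> A) -> (A=3 B=2 C=1)
  5. empty(A) -> (A=0 B=2 C=1)
  6. pour(B -> A) -> (A=2 B=0 C=1)
  7. pour(C -> B) -> (A=2 B=1 C=0)
Target reached → yes.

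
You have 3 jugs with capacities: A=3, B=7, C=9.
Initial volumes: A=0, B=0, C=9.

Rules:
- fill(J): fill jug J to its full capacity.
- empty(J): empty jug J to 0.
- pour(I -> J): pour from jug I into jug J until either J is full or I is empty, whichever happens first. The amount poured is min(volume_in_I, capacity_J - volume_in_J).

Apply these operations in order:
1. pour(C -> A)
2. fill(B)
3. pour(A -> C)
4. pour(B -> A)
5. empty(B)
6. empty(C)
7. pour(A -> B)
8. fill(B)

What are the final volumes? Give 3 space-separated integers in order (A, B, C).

Answer: 0 7 0

Derivation:
Step 1: pour(C -> A) -> (A=3 B=0 C=6)
Step 2: fill(B) -> (A=3 B=7 C=6)
Step 3: pour(A -> C) -> (A=0 B=7 C=9)
Step 4: pour(B -> A) -> (A=3 B=4 C=9)
Step 5: empty(B) -> (A=3 B=0 C=9)
Step 6: empty(C) -> (A=3 B=0 C=0)
Step 7: pour(A -> B) -> (A=0 B=3 C=0)
Step 8: fill(B) -> (A=0 B=7 C=0)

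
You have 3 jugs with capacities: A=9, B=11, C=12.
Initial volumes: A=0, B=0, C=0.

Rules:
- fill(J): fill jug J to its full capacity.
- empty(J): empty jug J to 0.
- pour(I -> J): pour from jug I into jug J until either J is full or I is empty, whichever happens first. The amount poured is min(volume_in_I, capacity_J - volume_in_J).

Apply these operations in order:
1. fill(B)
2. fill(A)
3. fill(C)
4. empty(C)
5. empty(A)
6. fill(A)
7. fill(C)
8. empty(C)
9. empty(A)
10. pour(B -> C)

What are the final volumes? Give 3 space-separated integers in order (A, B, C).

Answer: 0 0 11

Derivation:
Step 1: fill(B) -> (A=0 B=11 C=0)
Step 2: fill(A) -> (A=9 B=11 C=0)
Step 3: fill(C) -> (A=9 B=11 C=12)
Step 4: empty(C) -> (A=9 B=11 C=0)
Step 5: empty(A) -> (A=0 B=11 C=0)
Step 6: fill(A) -> (A=9 B=11 C=0)
Step 7: fill(C) -> (A=9 B=11 C=12)
Step 8: empty(C) -> (A=9 B=11 C=0)
Step 9: empty(A) -> (A=0 B=11 C=0)
Step 10: pour(B -> C) -> (A=0 B=0 C=11)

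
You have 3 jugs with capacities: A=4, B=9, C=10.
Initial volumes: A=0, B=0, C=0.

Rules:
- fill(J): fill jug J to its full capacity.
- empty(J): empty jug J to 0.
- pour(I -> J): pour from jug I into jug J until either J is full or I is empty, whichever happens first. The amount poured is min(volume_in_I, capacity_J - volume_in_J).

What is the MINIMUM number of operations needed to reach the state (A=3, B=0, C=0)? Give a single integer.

Answer: 5

Derivation:
BFS from (A=0, B=0, C=0). One shortest path:
  1. fill(A) -> (A=4 B=0 C=0)
  2. fill(B) -> (A=4 B=9 C=0)
  3. pour(B -> C) -> (A=4 B=0 C=9)
  4. pour(A -> C) -> (A=3 B=0 C=10)
  5. empty(C) -> (A=3 B=0 C=0)
Reached target in 5 moves.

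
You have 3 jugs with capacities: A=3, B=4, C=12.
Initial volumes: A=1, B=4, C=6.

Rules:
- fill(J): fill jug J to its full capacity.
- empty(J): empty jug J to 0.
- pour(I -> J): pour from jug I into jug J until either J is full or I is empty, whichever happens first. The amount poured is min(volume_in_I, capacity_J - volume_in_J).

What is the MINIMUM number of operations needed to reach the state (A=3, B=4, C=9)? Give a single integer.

Answer: 3

Derivation:
BFS from (A=1, B=4, C=6). One shortest path:
  1. fill(A) -> (A=3 B=4 C=6)
  2. pour(A -> C) -> (A=0 B=4 C=9)
  3. fill(A) -> (A=3 B=4 C=9)
Reached target in 3 moves.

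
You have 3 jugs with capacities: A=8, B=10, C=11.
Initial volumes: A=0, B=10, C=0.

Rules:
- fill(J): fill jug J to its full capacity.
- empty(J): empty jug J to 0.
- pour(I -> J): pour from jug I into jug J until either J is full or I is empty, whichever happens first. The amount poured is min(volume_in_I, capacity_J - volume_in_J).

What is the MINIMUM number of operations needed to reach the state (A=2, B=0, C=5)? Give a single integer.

Answer: 7

Derivation:
BFS from (A=0, B=10, C=0). One shortest path:
  1. fill(A) -> (A=8 B=10 C=0)
  2. pour(A -> C) -> (A=0 B=10 C=8)
  3. pour(B -> A) -> (A=8 B=2 C=8)
  4. pour(A -> C) -> (A=5 B=2 C=11)
  5. empty(C) -> (A=5 B=2 C=0)
  6. pour(A -> C) -> (A=0 B=2 C=5)
  7. pour(B -> A) -> (A=2 B=0 C=5)
Reached target in 7 moves.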